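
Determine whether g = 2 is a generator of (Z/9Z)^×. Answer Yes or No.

Yes

φ(9) = φ(3^2) = 3·(3−1) = 6 = 2 · 3.
2 is a primitive root mod 9 iff 2^(φ(9)/q) ≢ 1 for every prime q | φ(9), i.e. q ∈ {2, 3}.
2^3 ≡ 8 (mod 9)  [q = 2: ≢ 1 ✓]
2^2 ≡ 4 (mod 9)  [q = 3: ≢ 1 ✓]
All checks pass, so 2 has order 6 and is a primitive root modulo 9.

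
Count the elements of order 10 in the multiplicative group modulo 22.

4

φ(22) = φ(2)·φ(11) = 1·10 = 10 = 2 · 5.
In a cyclic group of order 10, there are φ(d) elements of order d for each divisor d of 10, and zero for non-divisors.
10 = 2 · 5 divides 10, and φ(10) = 4.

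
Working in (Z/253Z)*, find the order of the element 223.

55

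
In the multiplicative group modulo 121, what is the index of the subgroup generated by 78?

10

The order of 78 must divide φ(121) = φ(11^2) = 11·(11−1) = 110 = 2 · 5 · 11.
Divisors of 110: 1, 2, 5, 10, 11, 22, 55, 110.
Evaluate successive powers at the divisors of 110:
78^1 ≡ 78
78^2 ≡ 34
78^5 ≡ 23
78^10 ≡ 45
78^11 ≡ 1
Thus |⟨78⟩| = ord(78) = 11.
Index = |(Z/121Z)^×| / |⟨78⟩| = 110 / 11 = 10.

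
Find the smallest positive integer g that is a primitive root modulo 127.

3

φ(127) = 127 − 1 = 126 = 2 · 3^2 · 7.
g is a primitive root iff g^(126/q) ≢ 1 (mod 127) for each prime q ∈ {2, 3, 7}.
g = 2: 2^63 ≡ 1 — hits 1, so not a primitive root.
g = 3: 3^63 ≡ 126; 3^42 ≡ 107; 3^18 ≡ 4 — none is 1, so 3 is a primitive root.
Hence the least primitive root of 127 is 3.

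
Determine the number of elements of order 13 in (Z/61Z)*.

φ(61) = 61 − 1 = 60 = 2^2 · 3 · 5.
In a cyclic group of order 60, there are φ(d) elements of order d for each divisor d of 60, and zero for non-divisors.
Since 13 ∤ 60, the count is 0.

0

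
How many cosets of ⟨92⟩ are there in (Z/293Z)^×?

1

The order of 92 must divide φ(293) = 293 − 1 = 292 = 2^2 · 73.
Divisors of 292: 1, 2, 4, 73, 146, 292.
Compute 92^d (mod 293) for the divisors d until we hit 1:
92^1 ≡ 92 (mod 293)
92^2 ≡ 260 (mod 293)
92^4 ≡ 210 (mod 293)
92^73 ≡ 138 (mod 293)
92^146 ≡ 292 (mod 293)
92^292 ≡ 1 (mod 293) ✓
So ord_293(92) = 292, hence |⟨92⟩| = 292.
The index is φ(293) / ord(92) = 292 / 292 = 1.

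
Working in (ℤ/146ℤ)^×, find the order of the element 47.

By Lagrange's theorem, ord_146(47) divides φ(146) = φ(2)·φ(73) = 1·72 = 72 = 2^3 · 3^2.
Divisors of 72: 1, 2, 3, 4, 6, 8, 9, 12, 18, 24, 36, 72.
Evaluate successive powers at the divisors of 72:
47^1 ≡ 47 (mod 146)
47^2 ≡ 19 (mod 146)
47^3 ≡ 17 (mod 146)
47^4 ≡ 69 (mod 146)
47^6 ≡ 143 (mod 146)
47^8 ≡ 89 (mod 146)
47^9 ≡ 95 (mod 146)
47^12 ≡ 9 (mod 146)
47^18 ≡ 119 (mod 146)
47^24 ≡ 81 (mod 146)
47^36 ≡ 145 (mod 146)
47^72 ≡ 1 (mod 146) ✓
So ord_146(47) = 72.

72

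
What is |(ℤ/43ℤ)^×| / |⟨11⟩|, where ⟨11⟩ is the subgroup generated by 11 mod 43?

6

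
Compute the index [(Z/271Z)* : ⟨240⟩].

ord(240) | φ(271) = 271 − 1 = 270 = 2 · 3^3 · 5.
Divisors of 270: 1, 2, 3, 5, 6, 9, 10, 15, 18, 27, 30, 45, 54, 90, 135, 270.
Check 240^d mod 271 for each divisor in increasing order:
240^1 ≡ 240 (mod 271)
240^2 ≡ 148 (mod 271)
240^3 ≡ 19 (mod 271)
240^5 ≡ 102 (mod 271)
240^6 ≡ 90 (mod 271)
240^9 ≡ 84 (mod 271)
240^10 ≡ 106 (mod 271)
240^15 ≡ 243 (mod 271)
240^18 ≡ 10 (mod 271)
240^27 ≡ 27 (mod 271)
240^30 ≡ 242 (mod 271)
240^45 ≡ 270 (mod 271)
240^54 ≡ 187 (mod 271)
240^90 ≡ 1 (mod 271) ✓
Thus |⟨240⟩| = ord(240) = 90.
The index is φ(271) / ord(240) = 270 / 90 = 3.

3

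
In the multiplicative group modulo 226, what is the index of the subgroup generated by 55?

ord(55) | φ(226) = φ(2)·φ(113) = 1·112 = 112 = 2^4 · 7.
Divisors of 112: 1, 2, 4, 7, 8, 14, 16, 28, 56, 112.
Compute 55^d (mod 226) for the divisors d until we hit 1:
55^1 ≡ 55 (mod 226)
55^2 ≡ 87 (mod 226)
55^4 ≡ 111 (mod 226)
55^7 ≡ 35 (mod 226)
55^8 ≡ 117 (mod 226)
55^14 ≡ 95 (mod 226)
55^16 ≡ 129 (mod 226)
55^28 ≡ 211 (mod 226)
55^56 ≡ 225 (mod 226)
55^112 ≡ 1 (mod 226) ✓
So ord_226(55) = 112, hence |⟨55⟩| = 112.
The index is φ(226) / ord(55) = 112 / 112 = 1.

1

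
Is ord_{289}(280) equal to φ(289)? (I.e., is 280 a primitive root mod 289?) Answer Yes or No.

No

φ(289) = φ(17^2) = 17·(17−1) = 272 = 2^4 · 17.
280 is a primitive root mod 289 iff 280^(φ(289)/q) ≢ 1 for every prime q | φ(289), i.e. q ∈ {2, 17}.
280^136 ≡ 1 (mod 289)  [q = 2: ≡ 1 ✗]
280^16 ≡ 52 (mod 289)  [q = 17: ≢ 1 ✓]
Since 280^136 ≡ 1, the order of 280 divides 136 < 272, so 280 is not a primitive root.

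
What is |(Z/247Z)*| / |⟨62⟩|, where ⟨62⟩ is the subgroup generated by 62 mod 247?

12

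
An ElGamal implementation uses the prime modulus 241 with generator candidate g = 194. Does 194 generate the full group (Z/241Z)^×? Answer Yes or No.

No

φ(241) = 241 − 1 = 240 = 2^4 · 3 · 5.
Test 194^(240/q) mod 241 for each prime factor q of 240:
194^120 ≡ 1 (mod 241)  [q = 2: ≡ 1 ✗]
194^80 ≡ 1 (mod 241)  [q = 3: ≡ 1 ✗]
194^48 ≡ 98 (mod 241)  [q = 5: ≢ 1 ✓]
Since 194^120 ≡ 1, the order of 194 divides 120 < 240, so 194 is not a primitive root.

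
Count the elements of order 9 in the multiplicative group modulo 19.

φ(19) = 19 − 1 = 18 = 2 · 3^2.
Since (Z/19Z)^× is cyclic of order 18, the number of elements of order d is φ(d) when d | 18 and 0 otherwise.
9 = 3^2 divides 18, and φ(9) = 6.

6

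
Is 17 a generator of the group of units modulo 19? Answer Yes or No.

No

φ(19) = 19 − 1 = 18 = 2 · 3^2.
It suffices to check that the order of 17 is not a proper divisor of 18: compute 17^(18/q) for q ∈ {2, 3}.
17^9 ≡ 1 (mod 19)  [q = 2: ≡ 1 ✗]
17^6 ≡ 7 (mod 19)  [q = 3: ≢ 1 ✓]
17^9 ≡ 1 shows ord(17) | 9, strictly less than φ(19); not a primitive root.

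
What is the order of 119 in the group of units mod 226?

ord(119) | φ(226) = φ(2)·φ(113) = 1·112 = 112 = 2^4 · 7.
Divisors of 112: 1, 2, 4, 7, 8, 14, 16, 28, 56, 112.
Compute 119^d (mod 226) for the divisors d until we hit 1:
119^1 ≡ 119 (mod 226)
119^2 ≡ 149 (mod 226)
119^4 ≡ 53 (mod 226)
119^7 ≡ 35 (mod 226)
119^8 ≡ 97 (mod 226)
119^14 ≡ 95 (mod 226)
119^16 ≡ 143 (mod 226)
119^28 ≡ 211 (mod 226)
119^56 ≡ 225 (mod 226)
119^112 ≡ 1 (mod 226) ✓
The smallest such exponent is 112, so the order of 119 is 112.

112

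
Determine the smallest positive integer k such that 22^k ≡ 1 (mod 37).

36

The order of 22 must divide φ(37) = 37 − 1 = 36 = 2^2 · 3^2.
Divisors of 36: 1, 2, 3, 4, 6, 9, 12, 18, 36.
Test each divisor d:
22^1 ≡ 22 (mod 37)
22^2 ≡ 3 (mod 37)
22^3 ≡ 29 (mod 37)
22^4 ≡ 9 (mod 37)
22^6 ≡ 27 (mod 37)
22^9 ≡ 6 (mod 37)
22^12 ≡ 26 (mod 37)
22^18 ≡ 36 (mod 37)
22^36 ≡ 1 (mod 37) ✓
The smallest such exponent is 36, so the order of 22 is 36.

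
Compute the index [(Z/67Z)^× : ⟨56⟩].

2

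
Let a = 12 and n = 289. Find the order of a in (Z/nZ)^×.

272

By Lagrange's theorem, ord_289(12) divides φ(289) = φ(17^2) = 17·(17−1) = 272 = 2^4 · 17.
Divisors of 272: 1, 2, 4, 8, 16, 17, 34, 68, 136, 272.
Compute 12^d (mod 289) for the divisors d until we hit 1:
12^1 ≡ 12 (mod 289)
12^2 ≡ 144 (mod 289)
12^4 ≡ 217 (mod 289)
12^8 ≡ 271 (mod 289)
12^16 ≡ 35 (mod 289)
12^17 ≡ 131 (mod 289)
12^34 ≡ 110 (mod 289)
12^68 ≡ 251 (mod 289)
12^136 ≡ 288 (mod 289)
12^272 ≡ 1 (mod 289) ✓
So ord_289(12) = 272.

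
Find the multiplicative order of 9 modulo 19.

9

ord(9) | φ(19) = 19 − 1 = 18 = 2 · 3^2.
Divisors of 18: 1, 2, 3, 6, 9, 18.
Compute 9^d (mod 19) for the divisors d until we hit 1:
9^1 ≡ 9 (mod 19)
9^2 ≡ 5 (mod 19)
9^3 ≡ 7 (mod 19)
9^6 ≡ 11 (mod 19)
9^9 ≡ 1 (mod 19) ✓
Therefore the multiplicative order of 9 modulo 19 is 9.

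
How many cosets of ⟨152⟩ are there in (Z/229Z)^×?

1

The order of 152 must divide φ(229) = 229 − 1 = 228 = 2^2 · 3 · 19.
Divisors of 228: 1, 2, 3, 4, 6, 12, 19, 38, 57, 76, 114, 228.
Check 152^d mod 229 for each divisor in increasing order:
152^1 ≡ 152 (mod 229)
152^2 ≡ 204 (mod 229)
152^3 ≡ 93 (mod 229)
152^4 ≡ 167 (mod 229)
152^6 ≡ 176 (mod 229)
152^12 ≡ 61 (mod 229)
152^19 ≡ 18 (mod 229)
152^38 ≡ 95 (mod 229)
152^57 ≡ 107 (mod 229)
152^76 ≡ 94 (mod 229)
152^114 ≡ 228 (mod 229)
152^228 ≡ 1 (mod 229) ✓
Thus |⟨152⟩| = ord(152) = 228.
Index = |(Z/229Z)^×| / |⟨152⟩| = 228 / 228 = 1.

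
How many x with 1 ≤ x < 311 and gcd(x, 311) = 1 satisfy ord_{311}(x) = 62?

30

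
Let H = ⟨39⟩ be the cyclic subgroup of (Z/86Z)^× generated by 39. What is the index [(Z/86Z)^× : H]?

3

By Lagrange's theorem, ord_86(39) divides φ(86) = φ(2)·φ(43) = 1·42 = 42 = 2 · 3 · 7.
Divisors of 42: 1, 2, 3, 6, 7, 14, 21, 42.
Compute 39^d (mod 86) for the divisors d until we hit 1:
39^1 ≡ 39
39^2 ≡ 59
39^3 ≡ 65
39^6 ≡ 11
39^7 ≡ 85
39^14 ≡ 1
Thus |⟨39⟩| = ord(39) = 14.
The index is φ(86) / ord(39) = 42 / 14 = 3.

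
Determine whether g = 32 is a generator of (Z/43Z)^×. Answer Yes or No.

φ(43) = 43 − 1 = 42 = 2 · 3 · 7.
It suffices to check that the order of 32 is not a proper divisor of 42: compute 32^(42/q) for q ∈ {2, 3, 7}.
32^21 ≡ 42 (mod 43)  [q = 2: ≢ 1 ✓]
32^14 ≡ 1 (mod 43)  [q = 3: ≡ 1 ✗]
32^6 ≡ 4 (mod 43)  [q = 7: ≢ 1 ✓]
32^14 ≡ 1 shows ord(32) | 14, strictly less than φ(43); not a primitive root.

No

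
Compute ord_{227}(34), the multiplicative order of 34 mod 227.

113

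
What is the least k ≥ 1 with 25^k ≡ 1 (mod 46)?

The order of 25 must divide φ(46) = φ(2)·φ(23) = 1·22 = 22 = 2 · 11.
Divisors of 22: 1, 2, 11, 22.
Test each divisor d:
25^1 ≡ 25
25^2 ≡ 27
25^11 ≡ 1
So ord_46(25) = 11.

11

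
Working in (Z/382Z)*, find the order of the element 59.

95

The order of 59 must divide φ(382) = φ(2)·φ(191) = 1·190 = 190 = 2 · 5 · 19.
Divisors of 190: 1, 2, 5, 10, 19, 38, 95, 190.
Check 59^d mod 382 for each divisor in increasing order:
59^1 ≡ 59 (mod 382)
59^2 ≡ 43 (mod 382)
59^5 ≡ 221 (mod 382)
59^10 ≡ 327 (mod 382)
59^19 ≡ 375 (mod 382)
59^38 ≡ 49 (mod 382)
59^95 ≡ 1 (mod 382) ✓
Therefore the multiplicative order of 59 modulo 382 is 95.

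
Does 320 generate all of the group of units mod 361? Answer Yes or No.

No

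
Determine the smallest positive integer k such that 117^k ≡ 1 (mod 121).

110

The order of 117 must divide φ(121) = φ(11^2) = 11·(11−1) = 110 = 2 · 5 · 11.
Divisors of 110: 1, 2, 5, 10, 11, 22, 55, 110.
Evaluate successive powers at the divisors of 110:
117^1 ≡ 117 (mod 121)
117^2 ≡ 16 (mod 121)
117^5 ≡ 65 (mod 121)
117^10 ≡ 111 (mod 121)
117^11 ≡ 40 (mod 121)
117^22 ≡ 27 (mod 121)
117^55 ≡ 120 (mod 121)
117^110 ≡ 1 (mod 121) ✓
Hence ord(117) = 110.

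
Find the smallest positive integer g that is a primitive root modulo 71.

φ(71) = 71 − 1 = 70 = 2 · 5 · 7.
Test candidates g = 2, 3, … against the prime factors q ∈ {2, 5, 7} of φ(71): g is a generator iff g^(70/q) ≢ 1 for every such q.
g = 2: 2^35 ≡ 1 — hits 1, so not a primitive root.
g = 3: 3^35 ≡ 1 — hits 1, so not a primitive root.
g = 4: 4^35 ≡ 1 — hits 1, so not a primitive root.
g = 5: 5^35 ≡ 1 — hits 1, so not a primitive root.
g = 6: 6^35 ≡ 1 — hits 1, so not a primitive root.
g = 7: 7^35 ≡ 70; 7^14 ≡ 54; 7^10 ≡ 45 — none is 1, so 7 is a primitive root.
The smallest primitive root modulo 71 is 7.

7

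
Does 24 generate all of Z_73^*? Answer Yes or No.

No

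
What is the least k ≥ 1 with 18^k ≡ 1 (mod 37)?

Since 18 ∈ (Z/37Z)^×, its order divides φ(37) = 37 − 1 = 36 = 2^2 · 3^2.
Divisors of 36: 1, 2, 3, 4, 6, 9, 12, 18, 36.
Evaluate successive powers at the divisors of 36:
18^1 ≡ 18 (mod 37)
18^2 ≡ 28 (mod 37)
18^3 ≡ 23 (mod 37)
18^4 ≡ 7 (mod 37)
18^6 ≡ 11 (mod 37)
18^9 ≡ 31 (mod 37)
18^12 ≡ 10 (mod 37)
18^18 ≡ 36 (mod 37)
18^36 ≡ 1 (mod 37) ✓
So ord_37(18) = 36.

36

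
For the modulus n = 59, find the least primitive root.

2

φ(59) = 59 − 1 = 58 = 2 · 29.
g is a primitive root iff g^(58/q) ≢ 1 (mod 59) for each prime q ∈ {2, 29}.
g = 2: 2^29 ≡ 58; 2^2 ≡ 4 — none is 1, so 2 is a primitive root.
Hence the least primitive root of 59 is 2.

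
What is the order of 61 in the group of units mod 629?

By Lagrange's theorem, ord_629(61) divides φ(629) = φ(17·37) = (17−1)·(37−1) = 16·36 = 576 = 2^6 · 3^2.
Divisors of 576: 1, 2, 3, 4, 6, 8, 9, 12, 16, 18, 24, 32, 36, 48, 64, 72, 96, 144, 192, 288, 576.
Evaluate successive powers at the divisors of 576:
61^1 ≡ 61 (mod 629)
61^2 ≡ 576 (mod 629)
61^3 ≡ 541 (mod 629)
61^4 ≡ 293 (mod 629)
61^6 ≡ 196 (mod 629)
61^8 ≡ 305 (mod 629)
61^9 ≡ 364 (mod 629)
61^12 ≡ 47 (mod 629)
61^16 ≡ 562 (mod 629)
61^18 ≡ 406 (mod 629)
61^24 ≡ 322 (mod 629)
61^32 ≡ 86 (mod 629)
61^36 ≡ 38 (mod 629)
61^48 ≡ 528 (mod 629)
61^64 ≡ 477 (mod 629)
61^72 ≡ 186 (mod 629)
61^96 ≡ 137 (mod 629)
61^144 ≡ 1 (mod 629) ✓
Hence ord(61) = 144.

144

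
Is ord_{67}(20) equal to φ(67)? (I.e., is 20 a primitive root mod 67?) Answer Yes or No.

φ(67) = 67 − 1 = 66 = 2 · 3 · 11.
An element g generates (Z/67Z)^× iff g^(66/q) ≢ 1 (mod 67) for each prime q ∈ {2, 3, 11}.
20^33 ≡ 66 (mod 67)  [q = 2: ≢ 1 ✓]
20^22 ≡ 29 (mod 67)  [q = 3: ≢ 1 ✓]
20^6 ≡ 59 (mod 67)  [q = 11: ≢ 1 ✓]
Every test exponent gives a nontrivial residue, hence 20 generates the full group.

Yes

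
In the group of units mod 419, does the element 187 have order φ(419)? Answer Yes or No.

φ(419) = 419 − 1 = 418 = 2 · 11 · 19.
An element g generates (Z/419Z)^× iff g^(418/q) ≢ 1 (mod 419) for each prime q ∈ {2, 11, 19}.
187^209 ≡ 1 (mod 419)  [q = 2: ≡ 1 ✗]
187^38 ≡ 152 (mod 419)  [q = 11: ≢ 1 ✓]
187^22 ≡ 248 (mod 419)  [q = 19: ≢ 1 ✓]
Since 187^209 ≡ 1, the order of 187 divides 209 < 418, so 187 is not a primitive root.

No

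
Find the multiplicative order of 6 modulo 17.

ord(6) | φ(17) = 17 − 1 = 16 = 2^4.
Divisors of 16: 1, 2, 4, 8, 16.
Evaluate successive powers at the divisors of 16:
6^1 ≡ 6
6^2 ≡ 2
6^4 ≡ 4
6^8 ≡ 16
6^16 ≡ 1
Hence ord(6) = 16.

16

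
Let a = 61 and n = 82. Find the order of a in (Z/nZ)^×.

Since 61 ∈ (Z/82Z)^×, its order divides φ(82) = φ(2)·φ(41) = 1·40 = 40 = 2^3 · 5.
Divisors of 40: 1, 2, 4, 5, 8, 10, 20, 40.
Test each divisor d:
61^1 ≡ 61 (mod 82)
61^2 ≡ 31 (mod 82)
61^4 ≡ 59 (mod 82)
61^5 ≡ 73 (mod 82)
61^8 ≡ 37 (mod 82)
61^10 ≡ 81 (mod 82)
61^20 ≡ 1 (mod 82) ✓
Hence ord(61) = 20.

20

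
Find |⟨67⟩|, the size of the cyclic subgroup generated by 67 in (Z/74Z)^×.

By Lagrange's theorem, ord_74(67) divides φ(74) = φ(2)·φ(37) = 1·36 = 36 = 2^2 · 3^2.
Divisors of 36: 1, 2, 3, 4, 6, 9, 12, 18, 36.
Compute 67^d (mod 74) for the divisors d until we hit 1:
67^1 ≡ 67 (mod 74)
67^2 ≡ 49 (mod 74)
67^3 ≡ 27 (mod 74)
67^4 ≡ 33 (mod 74)
67^6 ≡ 63 (mod 74)
67^9 ≡ 73 (mod 74)
67^12 ≡ 47 (mod 74)
67^18 ≡ 1 (mod 74) ✓
The smallest such exponent is 18, so the order of 67 is 18.

18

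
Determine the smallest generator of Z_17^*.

3

φ(17) = 17 − 1 = 16 = 2^4.
g is a primitive root iff g^(16/q) ≢ 1 (mod 17) for each prime q ∈ {2}.
g = 2: 2^8 ≡ 1 — hits 1, so not a primitive root.
g = 3: 3^8 ≡ 16 — none is 1, so 3 is a primitive root.
So 3 is the smallest generator of (Z/17Z)^×.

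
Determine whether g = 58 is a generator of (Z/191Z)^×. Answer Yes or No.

φ(191) = 191 − 1 = 190 = 2 · 5 · 19.
58 is a primitive root mod 191 iff 58^(φ(191)/q) ≢ 1 for every prime q | φ(191), i.e. q ∈ {2, 5, 19}.
58^95 ≡ 190 (mod 191)  [q = 2: ≢ 1 ✓]
58^38 ≡ 184 (mod 191)  [q = 5: ≢ 1 ✓]
58^10 ≡ 52 (mod 191)  [q = 19: ≢ 1 ✓]
Every test exponent gives a nontrivial residue, hence 58 generates the full group.

Yes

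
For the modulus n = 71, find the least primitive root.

7

φ(71) = 71 − 1 = 70 = 2 · 5 · 7.
g is a primitive root iff g^(70/q) ≢ 1 (mod 71) for each prime q ∈ {2, 5, 7}.
g = 2: 2^35 ≡ 1 — hits 1, so not a primitive root.
g = 3: 3^35 ≡ 1 — hits 1, so not a primitive root.
g = 4: 4^35 ≡ 1 — hits 1, so not a primitive root.
g = 5: 5^35 ≡ 1 — hits 1, so not a primitive root.
g = 6: 6^35 ≡ 1 — hits 1, so not a primitive root.
g = 7: 7^35 ≡ 70; 7^14 ≡ 54; 7^10 ≡ 45 — none is 1, so 7 is a primitive root.
The smallest primitive root modulo 71 is 7.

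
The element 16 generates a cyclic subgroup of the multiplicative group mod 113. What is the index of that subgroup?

16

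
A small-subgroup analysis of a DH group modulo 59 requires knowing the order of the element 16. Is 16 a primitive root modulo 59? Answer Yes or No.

No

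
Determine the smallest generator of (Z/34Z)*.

φ(34) = φ(2)·φ(17) = 1·16 = 16 = 2^4.
g is a primitive root iff g^(16/q) ≢ 1 (mod 34) for each prime q ∈ {2}.
g = 2: gcd(2, 34) = 2 > 1, not a unit — skip.
g = 3: 3^8 ≡ 33 — none is 1, so 3 is a primitive root.
The smallest primitive root modulo 34 is 3.

3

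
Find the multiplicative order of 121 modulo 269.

67

ord(121) | φ(269) = 269 − 1 = 268 = 2^2 · 67.
Divisors of 268: 1, 2, 4, 67, 134, 268.
Evaluate successive powers at the divisors of 268:
121^1 ≡ 121 (mod 269)
121^2 ≡ 115 (mod 269)
121^4 ≡ 44 (mod 269)
121^67 ≡ 1 (mod 269) ✓
Therefore the multiplicative order of 121 modulo 269 is 67.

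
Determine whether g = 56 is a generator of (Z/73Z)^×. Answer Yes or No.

No

φ(73) = 73 − 1 = 72 = 2^3 · 3^2.
Test 56^(72/q) mod 73 for each prime factor q of 72:
56^36 ≡ 72 (mod 73)  [q = 2: ≢ 1 ✓]
56^24 ≡ 1 (mod 73)  [q = 3: ≡ 1 ✗]
56^24 ≡ 1 shows ord(56) | 24, strictly less than φ(73); not a primitive root.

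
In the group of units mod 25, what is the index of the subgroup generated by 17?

1

By Lagrange's theorem, ord_25(17) divides φ(25) = φ(5^2) = 5·(5−1) = 20 = 2^2 · 5.
Divisors of 20: 1, 2, 4, 5, 10, 20.
Compute 17^d (mod 25) for the divisors d until we hit 1:
17^1 ≡ 17
17^2 ≡ 14
17^4 ≡ 21
17^5 ≡ 7
17^10 ≡ 24
17^20 ≡ 1
Thus |⟨17⟩| = ord(17) = 20.
The index is φ(25) / ord(17) = 20 / 20 = 1.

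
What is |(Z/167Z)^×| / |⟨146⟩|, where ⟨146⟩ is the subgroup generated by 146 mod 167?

By Lagrange's theorem, ord_167(146) divides φ(167) = 167 − 1 = 166 = 2 · 83.
Divisors of 166: 1, 2, 83, 166.
Compute 146^d (mod 167) for the divisors d until we hit 1:
146^1 ≡ 146 (mod 167)
146^2 ≡ 107 (mod 167)
146^83 ≡ 166 (mod 167)
146^166 ≡ 1 (mod 167) ✓
Thus |⟨146⟩| = ord(146) = 166.
The index is φ(167) / ord(146) = 166 / 166 = 1.

1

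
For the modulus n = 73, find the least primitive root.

φ(73) = 73 − 1 = 72 = 2^3 · 3^2.
g is a primitive root iff g^(72/q) ≢ 1 (mod 73) for each prime q ∈ {2, 3}.
g = 2: 2^36 ≡ 1 — hits 1, so not a primitive root.
g = 3: 3^36 ≡ 1 — hits 1, so not a primitive root.
g = 4: 4^36 ≡ 1 — hits 1, so not a primitive root.
g = 5: 5^36 ≡ 72; 5^24 ≡ 8 — none is 1, so 5 is a primitive root.
The smallest primitive root modulo 73 is 5.

5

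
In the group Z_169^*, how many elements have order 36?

φ(169) = φ(13^2) = 13·(13−1) = 156 = 2^2 · 3 · 13.
(Z/169Z)^× is cyclic (|G| = 156); a cyclic group of order m has exactly φ(d) elements of each order d | m, and none otherwise.
Since 36 ∤ 156, the count is 0.

0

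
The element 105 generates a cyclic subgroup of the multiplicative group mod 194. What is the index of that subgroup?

6

The order of 105 must divide φ(194) = φ(2)·φ(97) = 1·96 = 96 = 2^5 · 3.
Divisors of 96: 1, 2, 3, 4, 6, 8, 12, 16, 24, 32, 48, 96.
Test each divisor d:
105^1 ≡ 105 (mod 194)
105^2 ≡ 161 (mod 194)
105^3 ≡ 27 (mod 194)
105^4 ≡ 119 (mod 194)
105^6 ≡ 147 (mod 194)
105^8 ≡ 193 (mod 194)
105^12 ≡ 75 (mod 194)
105^16 ≡ 1 (mod 194) ✓
Thus |⟨105⟩| = ord(105) = 16.
Index = |(Z/194Z)^×| / |⟨105⟩| = 96 / 16 = 6.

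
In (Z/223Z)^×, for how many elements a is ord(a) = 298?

φ(223) = 223 − 1 = 222 = 2 · 3 · 37.
In a cyclic group of order 222, there are φ(d) elements of order d for each divisor d of 222, and zero for non-divisors.
Here 222 is not a multiple of 298, so there are no elements of order 298.

0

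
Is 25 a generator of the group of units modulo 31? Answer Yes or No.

φ(31) = 31 − 1 = 30 = 2 · 3 · 5.
25 is a primitive root mod 31 iff 25^(φ(31)/q) ≢ 1 for every prime q | φ(31), i.e. q ∈ {2, 3, 5}.
25^15 ≡ 1 (mod 31)  [q = 2: ≡ 1 ✗]
25^10 ≡ 25 (mod 31)  [q = 3: ≢ 1 ✓]
25^6 ≡ 1 (mod 31)  [q = 5: ≡ 1 ✗]
Since 25^15 ≡ 1, the order of 25 divides 15 < 30, so 25 is not a primitive root.

No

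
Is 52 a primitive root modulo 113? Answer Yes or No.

No

φ(113) = 113 − 1 = 112 = 2^4 · 7.
It suffices to check that the order of 52 is not a proper divisor of 112: compute 52^(112/q) for q ∈ {2, 7}.
52^56 ≡ 1 (mod 113)  [q = 2: ≡ 1 ✗]
52^16 ≡ 106 (mod 113)  [q = 7: ≢ 1 ✓]
Since 52^56 ≡ 1, the order of 52 divides 56 < 112, so 52 is not a primitive root.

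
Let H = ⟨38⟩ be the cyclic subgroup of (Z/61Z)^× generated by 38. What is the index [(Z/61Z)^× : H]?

3

By Lagrange's theorem, ord_61(38) divides φ(61) = 61 − 1 = 60 = 2^2 · 3 · 5.
Divisors of 60: 1, 2, 3, 4, 5, 6, 10, 12, 15, 20, 30, 60.
Evaluate successive powers at the divisors of 60:
38^1 ≡ 38 (mod 61)
38^2 ≡ 41 (mod 61)
38^3 ≡ 33 (mod 61)
38^4 ≡ 34 (mod 61)
38^5 ≡ 11 (mod 61)
38^6 ≡ 52 (mod 61)
38^10 ≡ 60 (mod 61)
38^12 ≡ 20 (mod 61)
38^15 ≡ 50 (mod 61)
38^20 ≡ 1 (mod 61) ✓
So ord_61(38) = 20, hence |⟨38⟩| = 20.
[(Z/61Z)^× : ⟨38⟩] = 60/20 = 3.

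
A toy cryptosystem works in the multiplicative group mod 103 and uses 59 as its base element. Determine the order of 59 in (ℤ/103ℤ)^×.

The order of 59 must divide φ(103) = 103 − 1 = 102 = 2 · 3 · 17.
Divisors of 102: 1, 2, 3, 6, 17, 34, 51, 102.
Test each divisor d:
59^1 ≡ 59 (mod 103)
59^2 ≡ 82 (mod 103)
59^3 ≡ 100 (mod 103)
59^6 ≡ 9 (mod 103)
59^17 ≡ 56 (mod 103)
59^34 ≡ 46 (mod 103)
59^51 ≡ 1 (mod 103) ✓
Therefore the multiplicative order of 59 modulo 103 is 51.

51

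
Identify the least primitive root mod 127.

3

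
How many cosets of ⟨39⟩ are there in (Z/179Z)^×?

2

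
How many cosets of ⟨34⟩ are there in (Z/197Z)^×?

4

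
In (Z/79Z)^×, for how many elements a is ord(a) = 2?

φ(79) = 79 − 1 = 78 = 2 · 3 · 13.
In a cyclic group of order 78, there are φ(d) elements of order d for each divisor d of 78, and zero for non-divisors.
2 | 78, and φ(2) = 2 − 1 = 1.

1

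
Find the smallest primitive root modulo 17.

φ(17) = 17 − 1 = 16 = 2^4.
Test candidates g = 2, 3, … against the prime factors q ∈ {2} of φ(17): g is a generator iff g^(16/q) ≢ 1 for every such q.
g = 2: 2^8 ≡ 1 — hits 1, so not a primitive root.
g = 3: 3^8 ≡ 16 — none is 1, so 3 is a primitive root.
So 3 is the smallest generator of (Z/17Z)^×.

3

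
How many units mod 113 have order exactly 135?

φ(113) = 113 − 1 = 112 = 2^4 · 7.
(Z/113Z)^× is cyclic (|G| = 112); a cyclic group of order m has exactly φ(d) elements of each order d | m, and none otherwise.
135 does not divide 112, so no element of (Z/113Z)^× has order 135.

0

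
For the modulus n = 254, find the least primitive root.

3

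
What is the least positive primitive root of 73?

5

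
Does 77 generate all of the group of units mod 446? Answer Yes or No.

φ(446) = φ(2)·φ(223) = 1·222 = 222 = 2 · 3 · 37.
It suffices to check that the order of 77 is not a proper divisor of 222: compute 77^(222/q) for q ∈ {2, 3, 37}.
77^111 ≡ 445 (mod 446)  [q = 2: ≢ 1 ✓]
77^74 ≡ 39 (mod 446)  [q = 3: ≢ 1 ✓]
77^6 ≡ 251 (mod 446)  [q = 37: ≢ 1 ✓]
All checks pass, so 77 has order 222 and is a primitive root modulo 446.

Yes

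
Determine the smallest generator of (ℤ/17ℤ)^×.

φ(17) = 17 − 1 = 16 = 2^4.
g is a primitive root iff g^(16/q) ≢ 1 (mod 17) for each prime q ∈ {2}.
g = 2: 2^8 ≡ 1 — hits 1, so not a primitive root.
g = 3: 3^8 ≡ 16 — none is 1, so 3 is a primitive root.
Hence the least primitive root of 17 is 3.

3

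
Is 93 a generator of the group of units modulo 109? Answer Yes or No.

φ(109) = 109 − 1 = 108 = 2^2 · 3^3.
An element g generates (Z/109Z)^× iff g^(108/q) ≢ 1 (mod 109) for each prime q ∈ {2, 3}.
93^54 ≡ 1 (mod 109)  [q = 2: ≡ 1 ✗]
93^36 ≡ 1 (mod 109)  [q = 3: ≡ 1 ✗]
The check at q = 2 fails, so 93 generates a proper subgroup.

No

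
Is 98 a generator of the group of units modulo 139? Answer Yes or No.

Yes

φ(139) = 139 − 1 = 138 = 2 · 3 · 23.
Test 98^(138/q) mod 139 for each prime factor q of 138:
98^69 ≡ 138 (mod 139)  [q = 2: ≢ 1 ✓]
98^46 ≡ 42 (mod 139)  [q = 3: ≢ 1 ✓]
98^6 ≡ 112 (mod 139)  [q = 23: ≢ 1 ✓]
Every test exponent gives a nontrivial residue, hence 98 generates the full group.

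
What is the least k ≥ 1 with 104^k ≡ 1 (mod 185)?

18

ord(104) | φ(185) = φ(5·37) = (5−1)·(37−1) = 4·36 = 144 = 2^4 · 3^2.
Divisors of 144: 1, 2, 3, 4, 6, 8, 9, 12, 16, 18, 24, 36, 48, 72, 144.
Compute 104^d (mod 185) for the divisors d until we hit 1:
104^1 ≡ 104 (mod 185)
104^2 ≡ 86 (mod 185)
104^3 ≡ 64 (mod 185)
104^4 ≡ 181 (mod 185)
104^6 ≡ 26 (mod 185)
104^8 ≡ 16 (mod 185)
104^9 ≡ 184 (mod 185)
104^12 ≡ 121 (mod 185)
104^16 ≡ 71 (mod 185)
104^18 ≡ 1 (mod 185) ✓
Therefore the multiplicative order of 104 modulo 185 is 18.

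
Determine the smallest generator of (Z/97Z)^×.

5

φ(97) = 97 − 1 = 96 = 2^5 · 3.
g is a primitive root iff g^(96/q) ≢ 1 (mod 97) for each prime q ∈ {2, 3}.
g = 2: 2^48 ≡ 1 — hits 1, so not a primitive root.
g = 3: 3^48 ≡ 1 — hits 1, so not a primitive root.
g = 4: 4^48 ≡ 1 — hits 1, so not a primitive root.
g = 5: 5^48 ≡ 96; 5^32 ≡ 35 — none is 1, so 5 is a primitive root.
Hence the least primitive root of 97 is 5.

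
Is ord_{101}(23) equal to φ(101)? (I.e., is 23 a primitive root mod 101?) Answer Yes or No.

φ(101) = 101 − 1 = 100 = 2^2 · 5^2.
Test 23^(100/q) mod 101 for each prime factor q of 100:
23^50 ≡ 1 (mod 101)  [q = 2: ≡ 1 ✗]
23^20 ≡ 95 (mod 101)  [q = 5: ≢ 1 ✓]
The check at q = 2 fails, so 23 generates a proper subgroup.

No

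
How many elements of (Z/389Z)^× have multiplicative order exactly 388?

192

φ(389) = 389 − 1 = 388 = 2^2 · 97.
(Z/389Z)^× is cyclic (|G| = 388); a cyclic group of order m has exactly φ(d) elements of each order d | m, and none otherwise.
388 = 2^2 · 97 divides 388, and φ(388) = 192.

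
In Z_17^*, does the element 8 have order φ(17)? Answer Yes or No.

No

φ(17) = 17 − 1 = 16 = 2^4.
It suffices to check that the order of 8 is not a proper divisor of 16: compute 8^(16/q) for q ∈ {2}.
8^8 ≡ 1 (mod 17)  [q = 2: ≡ 1 ✗]
8^8 ≡ 1 shows ord(8) | 8, strictly less than φ(17); not a primitive root.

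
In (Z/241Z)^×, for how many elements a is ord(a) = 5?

4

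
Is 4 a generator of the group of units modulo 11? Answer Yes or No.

No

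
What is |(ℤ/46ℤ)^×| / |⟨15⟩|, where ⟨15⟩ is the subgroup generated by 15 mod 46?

Since 15 ∈ (Z/46Z)^×, its order divides φ(46) = φ(2)·φ(23) = 1·22 = 22 = 2 · 11.
Divisors of 22: 1, 2, 11, 22.
Check 15^d mod 46 for each divisor in increasing order:
15^1 ≡ 15 (mod 46)
15^2 ≡ 41 (mod 46)
15^11 ≡ 45 (mod 46)
15^22 ≡ 1 (mod 46) ✓
So ord_46(15) = 22, hence |⟨15⟩| = 22.
[(Z/46Z)^× : ⟨15⟩] = 22/22 = 1.

1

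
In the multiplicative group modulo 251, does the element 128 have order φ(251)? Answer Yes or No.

No

φ(251) = 251 − 1 = 250 = 2 · 5^3.
It suffices to check that the order of 128 is not a proper divisor of 250: compute 128^(250/q) for q ∈ {2, 5}.
128^125 ≡ 250 (mod 251)  [q = 2: ≢ 1 ✓]
128^50 ≡ 1 (mod 251)  [q = 5: ≡ 1 ✗]
128^50 ≡ 1 shows ord(128) | 50, strictly less than φ(251); not a primitive root.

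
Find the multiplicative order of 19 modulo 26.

12

ord(19) | φ(26) = φ(2)·φ(13) = 1·12 = 12 = 2^2 · 3.
Divisors of 12: 1, 2, 3, 4, 6, 12.
Test each divisor d:
19^1 ≡ 19 (mod 26)
19^2 ≡ 23 (mod 26)
19^3 ≡ 21 (mod 26)
19^4 ≡ 9 (mod 26)
19^6 ≡ 25 (mod 26)
19^12 ≡ 1 (mod 26) ✓
Therefore the multiplicative order of 19 modulo 26 is 12.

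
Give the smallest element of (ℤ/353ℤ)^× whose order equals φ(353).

φ(353) = 353 − 1 = 352 = 2^5 · 11.
g is a primitive root iff g^(352/q) ≢ 1 (mod 353) for each prime q ∈ {2, 11}.
g = 2: 2^176 ≡ 1 — hits 1, so not a primitive root.
g = 3: 3^176 ≡ 352; 3^32 ≡ 140 — none is 1, so 3 is a primitive root.
So 3 is the smallest generator of (Z/353Z)^×.

3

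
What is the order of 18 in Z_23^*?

By Lagrange's theorem, ord_23(18) divides φ(23) = 23 − 1 = 22 = 2 · 11.
Divisors of 22: 1, 2, 11, 22.
Compute 18^d (mod 23) for the divisors d until we hit 1:
18^1 ≡ 18 (mod 23)
18^2 ≡ 2 (mod 23)
18^11 ≡ 1 (mod 23) ✓
Hence ord(18) = 11.

11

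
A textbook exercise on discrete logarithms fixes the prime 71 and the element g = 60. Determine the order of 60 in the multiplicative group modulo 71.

By Lagrange's theorem, ord_71(60) divides φ(71) = 71 − 1 = 70 = 2 · 5 · 7.
Divisors of 70: 1, 2, 5, 7, 10, 14, 35, 70.
Evaluate successive powers at the divisors of 70:
60^1 ≡ 60 (mod 71)
60^2 ≡ 50 (mod 71)
60^5 ≡ 48 (mod 71)
60^7 ≡ 57 (mod 71)
60^10 ≡ 32 (mod 71)
60^14 ≡ 54 (mod 71)
60^35 ≡ 1 (mod 71) ✓
The smallest such exponent is 35, so the order of 60 is 35.

35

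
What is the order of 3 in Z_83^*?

By Lagrange's theorem, ord_83(3) divides φ(83) = 83 − 1 = 82 = 2 · 41.
Divisors of 82: 1, 2, 41, 82.
Evaluate successive powers at the divisors of 82:
3^1 ≡ 3 (mod 83)
3^2 ≡ 9 (mod 83)
3^41 ≡ 1 (mod 83) ✓
Therefore the multiplicative order of 3 modulo 83 is 41.

41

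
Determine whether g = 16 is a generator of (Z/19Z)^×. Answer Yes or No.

No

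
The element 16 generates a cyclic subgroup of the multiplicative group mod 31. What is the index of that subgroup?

6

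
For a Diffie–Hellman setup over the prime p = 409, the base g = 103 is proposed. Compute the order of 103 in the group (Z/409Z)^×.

68

By Lagrange's theorem, ord_409(103) divides φ(409) = 409 − 1 = 408 = 2^3 · 3 · 17.
Divisors of 408: 1, 2, 3, 4, 6, 8, 12, 17, 24, 34, 51, 68, 102, 136, 204, 408.
Test each divisor d:
103^1 ≡ 103 (mod 409)
103^2 ≡ 384 (mod 409)
103^3 ≡ 288 (mod 409)
103^4 ≡ 216 (mod 409)
103^6 ≡ 326 (mod 409)
103^8 ≡ 30 (mod 409)
103^12 ≡ 345 (mod 409)
103^17 ≡ 266 (mod 409)
103^24 ≡ 6 (mod 409)
103^34 ≡ 408 (mod 409)
103^51 ≡ 143 (mod 409)
103^68 ≡ 1 (mod 409) ✓
Hence ord(103) = 68.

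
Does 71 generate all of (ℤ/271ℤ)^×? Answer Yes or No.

φ(271) = 271 − 1 = 270 = 2 · 3^3 · 5.
It suffices to check that the order of 71 is not a proper divisor of 270: compute 71^(270/q) for q ∈ {2, 3, 5}.
71^135 ≡ 270 (mod 271)  [q = 2: ≢ 1 ✓]
71^90 ≡ 242 (mod 271)  [q = 3: ≢ 1 ✓]
71^54 ≡ 100 (mod 271)  [q = 5: ≢ 1 ✓]
Every test exponent gives a nontrivial residue, hence 71 generates the full group.

Yes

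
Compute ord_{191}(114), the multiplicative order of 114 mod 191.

Since 114 ∈ (Z/191Z)^×, its order divides φ(191) = 191 − 1 = 190 = 2 · 5 · 19.
Divisors of 190: 1, 2, 5, 10, 19, 38, 95, 190.
Evaluate successive powers at the divisors of 190:
114^1 ≡ 114 (mod 191)
114^2 ≡ 8 (mod 191)
114^5 ≡ 38 (mod 191)
114^10 ≡ 107 (mod 191)
114^19 ≡ 82 (mod 191)
114^38 ≡ 39 (mod 191)
114^95 ≡ 190 (mod 191)
114^190 ≡ 1 (mod 191) ✓
So ord_191(114) = 190.

190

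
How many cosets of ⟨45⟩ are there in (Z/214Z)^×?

The order of 45 must divide φ(214) = φ(2)·φ(107) = 1·106 = 106 = 2 · 53.
Divisors of 106: 1, 2, 53, 106.
Evaluate successive powers at the divisors of 106:
45^1 ≡ 45 (mod 214)
45^2 ≡ 99 (mod 214)
45^53 ≡ 213 (mod 214)
45^106 ≡ 1 (mod 214) ✓
Thus |⟨45⟩| = ord(45) = 106.
Index = |(Z/214Z)^×| / |⟨45⟩| = 106 / 106 = 1.

1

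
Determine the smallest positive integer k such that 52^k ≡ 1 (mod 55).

ord(52) | φ(55) = φ(5·11) = (5−1)·(11−1) = 4·10 = 40 = 2^3 · 5.
Divisors of 40: 1, 2, 4, 5, 8, 10, 20, 40.
Check 52^d mod 55 for each divisor in increasing order:
52^1 ≡ 52
52^2 ≡ 9
52^4 ≡ 26
52^5 ≡ 32
52^8 ≡ 16
52^10 ≡ 34
52^20 ≡ 1
Therefore the multiplicative order of 52 modulo 55 is 20.

20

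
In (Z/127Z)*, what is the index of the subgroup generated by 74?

2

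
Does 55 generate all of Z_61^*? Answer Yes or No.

Yes

φ(61) = 61 − 1 = 60 = 2^2 · 3 · 5.
An element g generates (Z/61Z)^× iff g^(60/q) ≢ 1 (mod 61) for each prime q ∈ {2, 3, 5}.
55^30 ≡ 60 (mod 61)  [q = 2: ≢ 1 ✓]
55^20 ≡ 47 (mod 61)  [q = 3: ≢ 1 ✓]
55^12 ≡ 20 (mod 61)  [q = 5: ≢ 1 ✓]
None equal 1, so ord_61(55) = 60: 55 is a primitive root.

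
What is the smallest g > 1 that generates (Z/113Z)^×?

φ(113) = 113 − 1 = 112 = 2^4 · 7.
g is a primitive root iff g^(112/q) ≢ 1 (mod 113) for each prime q ∈ {2, 7}.
g = 2: 2^56 ≡ 1 — hits 1, so not a primitive root.
g = 3: 3^56 ≡ 112; 3^16 ≡ 49 — none is 1, so 3 is a primitive root.
Hence the least primitive root of 113 is 3.

3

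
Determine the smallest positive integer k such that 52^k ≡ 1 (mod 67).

ord(52) | φ(67) = 67 − 1 = 66 = 2 · 3 · 11.
Divisors of 66: 1, 2, 3, 6, 11, 22, 33, 66.
Test each divisor d:
52^1 ≡ 52
52^2 ≡ 24
52^3 ≡ 42
52^6 ≡ 22
52^11 ≡ 66
52^22 ≡ 1
The smallest such exponent is 22, so the order of 52 is 22.

22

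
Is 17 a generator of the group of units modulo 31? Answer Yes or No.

Yes

φ(31) = 31 − 1 = 30 = 2 · 3 · 5.
17 is a primitive root mod 31 iff 17^(φ(31)/q) ≢ 1 for every prime q | φ(31), i.e. q ∈ {2, 3, 5}.
17^15 ≡ 30 (mod 31)  [q = 2: ≢ 1 ✓]
17^10 ≡ 25 (mod 31)  [q = 3: ≢ 1 ✓]
17^6 ≡ 8 (mod 31)  [q = 5: ≢ 1 ✓]
Every test exponent gives a nontrivial residue, hence 17 generates the full group.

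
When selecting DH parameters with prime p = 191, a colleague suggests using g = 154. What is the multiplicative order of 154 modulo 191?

19

By Lagrange's theorem, ord_191(154) divides φ(191) = 191 − 1 = 190 = 2 · 5 · 19.
Divisors of 190: 1, 2, 5, 10, 19, 38, 95, 190.
Compute 154^d (mod 191) for the divisors d until we hit 1:
154^1 ≡ 154
154^2 ≡ 32
154^5 ≡ 121
154^10 ≡ 125
154^19 ≡ 1
The smallest such exponent is 19, so the order of 154 is 19.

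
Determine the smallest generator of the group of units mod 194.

φ(194) = φ(2)·φ(97) = 1·96 = 96 = 2^5 · 3.
g is a primitive root iff g^(96/q) ≢ 1 (mod 194) for each prime q ∈ {2, 3}.
g = 2: gcd(2, 194) = 2 > 1, not a unit — skip.
g = 3: 3^48 ≡ 1 — hits 1, so not a primitive root.
g = 4: gcd(4, 194) = 2 > 1, not a unit — skip.
g = 5: 5^48 ≡ 193; 5^32 ≡ 35 — none is 1, so 5 is a primitive root.
The smallest primitive root modulo 194 is 5.

5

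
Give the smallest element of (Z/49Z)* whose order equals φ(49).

φ(49) = φ(7^2) = 7·(7−1) = 42 = 2 · 3 · 7.
g is a primitive root iff g^(42/q) ≢ 1 (mod 49) for each prime q ∈ {2, 3, 7}.
g = 2: 2^21 ≡ 1 — hits 1, so not a primitive root.
g = 3: 3^21 ≡ 48; 3^14 ≡ 30; 3^6 ≡ 43 — none is 1, so 3 is a primitive root.
Hence the least primitive root of 49 is 3.

3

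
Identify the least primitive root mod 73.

5

φ(73) = 73 − 1 = 72 = 2^3 · 3^2.
g is a primitive root iff g^(72/q) ≢ 1 (mod 73) for each prime q ∈ {2, 3}.
g = 2: 2^36 ≡ 1 — hits 1, so not a primitive root.
g = 3: 3^36 ≡ 1 — hits 1, so not a primitive root.
g = 4: 4^36 ≡ 1 — hits 1, so not a primitive root.
g = 5: 5^36 ≡ 72; 5^24 ≡ 8 — none is 1, so 5 is a primitive root.
So 5 is the smallest generator of (Z/73Z)^×.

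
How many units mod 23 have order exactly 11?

10

φ(23) = 23 − 1 = 22 = 2 · 11.
(Z/23Z)^× is cyclic (|G| = 22); a cyclic group of order m has exactly φ(d) elements of each order d | m, and none otherwise.
11 | 22, and φ(11) = 11 − 1 = 10.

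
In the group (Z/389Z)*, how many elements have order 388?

192

φ(389) = 389 − 1 = 388 = 2^2 · 97.
(Z/389Z)^× is cyclic (|G| = 388); a cyclic group of order m has exactly φ(d) elements of each order d | m, and none otherwise.
388 = 2^2 · 97 divides 388, and φ(388) = 192.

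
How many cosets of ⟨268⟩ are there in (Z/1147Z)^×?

24

By Lagrange's theorem, ord_1147(268) divides φ(1147) = φ(31·37) = (31−1)·(37−1) = 30·36 = 1080 = 2^3 · 3^3 · 5.
Divisors of 1080: 1, 2, 3, 4, 5, 6, 8, 9, 10, 12, 15, 18, 20, 24, 27, 30, 36, 40, 45, 54, 60, 72, 90, 108, 120, 135, 180, 216, 270, 360, 540, 1080.
Check 268^d mod 1147 for each divisor in increasing order:
268^1 ≡ 268 (mod 1147)
268^2 ≡ 710 (mod 1147)
268^3 ≡ 1025 (mod 1147)
268^4 ≡ 567 (mod 1147)
268^5 ≡ 552 (mod 1147)
268^6 ≡ 1120 (mod 1147)
268^8 ≡ 329 (mod 1147)
268^9 ≡ 1000 (mod 1147)
268^10 ≡ 749 (mod 1147)
268^12 ≡ 729 (mod 1147)
268^15 ≡ 528 (mod 1147)
268^18 ≡ 963 (mod 1147)
268^20 ≡ 118 (mod 1147)
268^24 ≡ 380 (mod 1147)
268^27 ≡ 667 (mod 1147)
268^30 ≡ 63 (mod 1147)
268^36 ≡ 593 (mod 1147)
268^40 ≡ 160 (mod 1147)
268^45 ≡ 1 (mod 1147) ✓
So ord_1147(268) = 45, hence |⟨268⟩| = 45.
Index = |(Z/1147Z)^×| / |⟨268⟩| = 1080 / 45 = 24.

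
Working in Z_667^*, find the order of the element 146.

By Lagrange's theorem, ord_667(146) divides φ(667) = φ(23·29) = (23−1)·(29−1) = 22·28 = 616 = 2^3 · 7 · 11.
Divisors of 616: 1, 2, 4, 7, 8, 11, 14, 22, 28, 44, 56, 77, 88, 154, 308, 616.
Check 146^d mod 667 for each divisor in increasing order:
146^1 ≡ 146 (mod 667)
146^2 ≡ 639 (mod 667)
146^4 ≡ 117 (mod 667)
146^7 ≡ 610 (mod 667)
146^8 ≡ 349 (mod 667)
146^11 ≡ 1 (mod 667) ✓
Therefore the multiplicative order of 146 modulo 667 is 11.

11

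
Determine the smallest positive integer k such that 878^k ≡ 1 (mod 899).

420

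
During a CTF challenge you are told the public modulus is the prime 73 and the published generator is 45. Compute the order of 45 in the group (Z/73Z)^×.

By Lagrange's theorem, ord_73(45) divides φ(73) = 73 − 1 = 72 = 2^3 · 3^2.
Divisors of 72: 1, 2, 3, 4, 6, 8, 9, 12, 18, 24, 36, 72.
Check 45^d mod 73 for each divisor in increasing order:
45^1 ≡ 45
45^2 ≡ 54
45^3 ≡ 21
45^4 ≡ 69
45^6 ≡ 3
45^8 ≡ 16
45^9 ≡ 63
45^12 ≡ 9
45^18 ≡ 27
45^24 ≡ 8
45^36 ≡ 72
45^72 ≡ 1
The smallest such exponent is 72, so the order of 45 is 72.

72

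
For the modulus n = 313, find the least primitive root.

φ(313) = 313 − 1 = 312 = 2^3 · 3 · 13.
g is a primitive root iff g^(312/q) ≢ 1 (mod 313) for each prime q ∈ {2, 3, 13}.
g = 2: 2^156 ≡ 1 — hits 1, so not a primitive root.
g = 3: 3^156 ≡ 1 — hits 1, so not a primitive root.
g = 4: 4^156 ≡ 1 — hits 1, so not a primitive root.
g = 5: 5^156 ≡ 312; 5^104 ≡ 1 — hits 1, so not a primitive root.
g = 6: 6^156 ≡ 1 — hits 1, so not a primitive root.
g = 7: 7^156 ≡ 312; 7^104 ≡ 1 — hits 1, so not a primitive root.
g = 8: 8^156 ≡ 1 — hits 1, so not a primitive root.
g = 9: 9^156 ≡ 1 — hits 1, so not a primitive root.
g = 10: 10^156 ≡ 312; 10^104 ≡ 214; 10^24 ≡ 103 — none is 1, so 10 is a primitive root.
Hence the least primitive root of 313 is 10.

10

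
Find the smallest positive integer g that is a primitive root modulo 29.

2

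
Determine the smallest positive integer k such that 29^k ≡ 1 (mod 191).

190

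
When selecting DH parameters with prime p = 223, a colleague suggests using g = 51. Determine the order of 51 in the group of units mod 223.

222

ord(51) | φ(223) = 223 − 1 = 222 = 2 · 3 · 37.
Divisors of 222: 1, 2, 3, 6, 37, 74, 111, 222.
Evaluate successive powers at the divisors of 222:
51^1 ≡ 51 (mod 223)
51^2 ≡ 148 (mod 223)
51^3 ≡ 189 (mod 223)
51^6 ≡ 41 (mod 223)
51^37 ≡ 184 (mod 223)
51^74 ≡ 183 (mod 223)
51^111 ≡ 222 (mod 223)
51^222 ≡ 1 (mod 223) ✓
Therefore the multiplicative order of 51 modulo 223 is 222.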